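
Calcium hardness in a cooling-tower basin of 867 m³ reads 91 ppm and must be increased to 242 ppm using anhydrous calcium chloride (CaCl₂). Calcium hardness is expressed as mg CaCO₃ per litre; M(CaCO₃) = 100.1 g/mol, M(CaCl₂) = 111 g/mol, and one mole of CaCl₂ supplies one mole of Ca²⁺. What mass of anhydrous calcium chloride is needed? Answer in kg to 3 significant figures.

145 kg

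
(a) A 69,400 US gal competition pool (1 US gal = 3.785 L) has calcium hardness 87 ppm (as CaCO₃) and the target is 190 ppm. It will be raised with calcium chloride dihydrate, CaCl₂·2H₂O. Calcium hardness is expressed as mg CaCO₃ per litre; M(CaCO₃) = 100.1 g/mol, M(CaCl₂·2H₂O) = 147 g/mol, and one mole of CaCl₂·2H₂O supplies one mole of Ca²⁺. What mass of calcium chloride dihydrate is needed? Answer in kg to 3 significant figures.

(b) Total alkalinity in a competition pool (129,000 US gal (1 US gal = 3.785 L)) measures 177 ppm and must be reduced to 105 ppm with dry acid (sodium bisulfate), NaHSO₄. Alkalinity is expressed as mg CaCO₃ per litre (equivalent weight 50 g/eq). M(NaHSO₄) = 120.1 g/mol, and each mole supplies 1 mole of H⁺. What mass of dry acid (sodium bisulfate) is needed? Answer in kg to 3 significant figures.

(a) 39.7 kg; (b) 84.4 kg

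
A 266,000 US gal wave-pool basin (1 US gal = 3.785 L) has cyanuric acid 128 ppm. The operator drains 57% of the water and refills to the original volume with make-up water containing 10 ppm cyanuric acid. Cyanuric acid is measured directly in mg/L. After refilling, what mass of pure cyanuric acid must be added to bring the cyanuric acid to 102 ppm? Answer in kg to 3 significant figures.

Volume: 266,000 US gal × 3.785 L/gal = 1,006,810 L.
After draining 57% and refilling: 128 × 0.43 + 10 × 0.57 = 60.74 ppm.
Deficit to target: 102 − 60.74 = 41.26 mg/L.
Mass: 41.26 mg/L × 1,006,810 L = 41,540 g cyanuric acid.

41.5 kg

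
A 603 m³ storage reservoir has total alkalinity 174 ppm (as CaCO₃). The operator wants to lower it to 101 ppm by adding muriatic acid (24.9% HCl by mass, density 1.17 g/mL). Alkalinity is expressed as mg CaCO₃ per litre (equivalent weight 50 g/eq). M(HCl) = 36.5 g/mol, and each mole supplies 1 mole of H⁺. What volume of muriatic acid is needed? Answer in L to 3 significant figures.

Volume: 603 m³ = 603,000 L.
Alkalinity to neutralize: (174 − 101) = 73 mg/L as CaCO₃ × 603,000 L = 44,020 g as CaCO₃.
Equivalents of H⁺ required: 44,020 ÷ 50 g/eq = 880.4 eq = 880.4 mol HCl.
Mass of HCl: 880.4 × 36.5 = 32,130 g.
Mass of 24.9% solution: 32,130 / 0.249 = 129,100 g.
Volume: 129,100 g ÷ 1.17 g/mL = 110,300 mL.

110 L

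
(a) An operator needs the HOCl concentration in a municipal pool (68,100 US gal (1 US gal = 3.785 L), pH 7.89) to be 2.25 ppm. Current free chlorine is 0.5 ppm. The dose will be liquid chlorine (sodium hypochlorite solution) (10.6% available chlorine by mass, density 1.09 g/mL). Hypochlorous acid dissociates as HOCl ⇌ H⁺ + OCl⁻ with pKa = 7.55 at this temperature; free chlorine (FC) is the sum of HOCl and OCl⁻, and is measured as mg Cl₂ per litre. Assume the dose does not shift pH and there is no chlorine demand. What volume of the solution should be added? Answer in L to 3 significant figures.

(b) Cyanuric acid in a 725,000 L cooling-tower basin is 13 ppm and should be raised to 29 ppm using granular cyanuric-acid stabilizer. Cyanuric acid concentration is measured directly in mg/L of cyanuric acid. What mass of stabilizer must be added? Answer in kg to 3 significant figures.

(a) 14.9 L; (b) 11.6 kg

(a) Volume: 68,100 US gal × 3.785 L/gal = 257,758 L.
(a) [OCl⁻]/[HOCl] = 10^(pH − pKa) = 10^(7.89 − 7.55) = 2.188; fraction as HOCl = 1/(1 + 2.188) = 0.3137.
(a) Free chlorine required for 2.25 ppm HOCl: 2.25 / 0.3137 = 7.172 ppm.
(a) FC to add: 7.172 − 0.5 = 6.672 mg/L as Cl₂.
(a) Cl₂ equivalent: 6.672 mg/L × 257,758 L = 1720 g.
(a) Product at 10.6% available Cl: 1720 / 0.106 = 16,230 g.
(a) Volume: 16,230 g ÷ 1.09 g/mL = 14,890 mL.

(b) CYA to add: (29 − 13) = 16 mg/L × 725,000 L = 11,600 g cyanuric acid.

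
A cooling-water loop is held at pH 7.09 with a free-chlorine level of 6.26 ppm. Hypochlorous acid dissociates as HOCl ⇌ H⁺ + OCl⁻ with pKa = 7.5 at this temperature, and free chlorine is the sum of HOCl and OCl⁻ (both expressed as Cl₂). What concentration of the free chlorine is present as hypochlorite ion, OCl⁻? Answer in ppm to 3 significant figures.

[OCl⁻]/[HOCl] = 10^(pH − pKa) = 10^(7.09 − 7.5) = 10^-0.41 = 0.389.
Fraction as HOCl = 1 / (1 + 0.389) = 0.7199.
OCl⁻ = (1 − 0.7199) × 6.26 ppm = 1.753 ppm.

1.75 ppm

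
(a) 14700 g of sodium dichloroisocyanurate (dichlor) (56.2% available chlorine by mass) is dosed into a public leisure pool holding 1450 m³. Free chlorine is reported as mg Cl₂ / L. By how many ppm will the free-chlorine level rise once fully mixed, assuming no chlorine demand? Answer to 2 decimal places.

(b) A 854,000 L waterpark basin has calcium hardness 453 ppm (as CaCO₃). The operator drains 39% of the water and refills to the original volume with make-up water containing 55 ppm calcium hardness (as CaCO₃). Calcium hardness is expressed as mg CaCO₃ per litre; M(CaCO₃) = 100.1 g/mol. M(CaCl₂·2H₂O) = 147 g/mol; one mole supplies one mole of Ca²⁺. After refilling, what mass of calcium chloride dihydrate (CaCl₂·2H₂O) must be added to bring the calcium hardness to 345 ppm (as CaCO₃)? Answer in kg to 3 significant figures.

(a) Volume: 1450 m³ = 1,450,000 L.
(a) Available chlorine delivered: 14,700 g × 0.562 = 8261 g as Cl₂.
(a) Concentration rise: 8261 g / 1,450,000 L = 5.698 mg/L = 5.70 ppm.

(b) After draining 39% and refilling: 453 × 0.61 + 55 × 0.39 = 297.78 ppm.
(b) Deficit to target: 345 − 297.78 = 47.22 mg/L.
(b) As CaCO₃: 47.22 mg/L × 854,000 L = 40,330 g; ÷ 100.1 = 402.9 mol Ca²⁺.
(b) Mass: 402.9 × 147 = 59,220 g.

(a) 5.70 ppm; (b) 59.2 kg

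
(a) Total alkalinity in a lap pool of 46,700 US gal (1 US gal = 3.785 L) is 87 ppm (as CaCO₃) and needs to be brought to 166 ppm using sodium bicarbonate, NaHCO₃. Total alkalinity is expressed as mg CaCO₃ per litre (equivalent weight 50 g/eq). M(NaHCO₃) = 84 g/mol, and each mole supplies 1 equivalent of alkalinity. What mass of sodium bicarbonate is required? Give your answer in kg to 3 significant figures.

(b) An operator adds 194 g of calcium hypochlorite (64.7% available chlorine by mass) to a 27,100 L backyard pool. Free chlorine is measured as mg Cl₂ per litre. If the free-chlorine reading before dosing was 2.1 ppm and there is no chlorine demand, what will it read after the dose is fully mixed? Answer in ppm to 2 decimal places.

(a) Volume: 46,700 US gal × 3.785 L/gal = 176,760 L.
(a) Alkalinity to add: (166 − 87) = 79 mg/L as CaCO₃ × 176,760 L = 13,960 g as CaCO₃.
(a) Equivalents: 13,960 g ÷ 50 g/eq = 279.3 eq.
(a) NaHCO₃ supplies 1 eq per mole → 279.3 mol.
(a) Mass: 279.3 mol × 84 g/mol = 23,460 g.

(b) Available chlorine delivered: 194 g × 0.647 = 125.5 g as Cl₂.
(b) Concentration rise: 125.5 g / 27,100 L = 4.632 mg/L = 4.63 ppm.
(b) Final FC: 2.1 + 4.63 = 6.73 ppm.

(a) 23.5 kg; (b) 6.73 ppm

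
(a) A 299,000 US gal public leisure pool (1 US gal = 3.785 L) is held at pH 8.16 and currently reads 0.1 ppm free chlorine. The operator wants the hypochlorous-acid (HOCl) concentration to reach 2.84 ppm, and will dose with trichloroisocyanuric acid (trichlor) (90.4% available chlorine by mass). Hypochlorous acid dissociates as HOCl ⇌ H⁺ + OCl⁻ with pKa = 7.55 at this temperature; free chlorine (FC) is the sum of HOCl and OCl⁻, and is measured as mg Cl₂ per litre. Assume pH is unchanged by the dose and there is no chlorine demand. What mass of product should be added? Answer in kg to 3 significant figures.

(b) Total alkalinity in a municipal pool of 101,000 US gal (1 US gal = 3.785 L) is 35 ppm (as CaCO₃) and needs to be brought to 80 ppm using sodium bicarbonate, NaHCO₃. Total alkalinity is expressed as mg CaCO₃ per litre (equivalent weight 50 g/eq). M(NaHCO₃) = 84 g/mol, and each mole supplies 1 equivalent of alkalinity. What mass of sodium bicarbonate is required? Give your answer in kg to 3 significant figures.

(a) Volume: 299,000 US gal × 3.785 L/gal = 1,131,715 L.
(a) [OCl⁻]/[HOCl] = 10^(pH − pKa) = 10^(8.16 − 7.55) = 4.074; fraction as HOCl = 1/(1 + 4.074) = 0.1971.
(a) Free chlorine required for 2.84 ppm HOCl: 2.84 / 0.1971 = 14.41 ppm.
(a) FC to add: 14.41 − 0.1 = 14.31 mg/L as Cl₂.
(a) Cl₂ equivalent: 14.31 mg/L × 1,131,715 L = 16,190 g.
(a) Product at 90.4% available Cl: 16,190 / 0.904 = 17,910 g.

(b) Volume: 101,000 US gal × 3.785 L/gal = 382,285 L.
(b) Alkalinity to add: (80 − 35) = 45 mg/L as CaCO₃ × 382,285 L = 17,200 g as CaCO₃.
(b) Equivalents: 17,200 g ÷ 50 g/eq = 344.1 eq.
(b) NaHCO₃ supplies 1 eq per mole → 344.1 mol.
(b) Mass: 344.1 mol × 84 g/mol = 28,900 g.

(a) 17.9 kg; (b) 28.9 kg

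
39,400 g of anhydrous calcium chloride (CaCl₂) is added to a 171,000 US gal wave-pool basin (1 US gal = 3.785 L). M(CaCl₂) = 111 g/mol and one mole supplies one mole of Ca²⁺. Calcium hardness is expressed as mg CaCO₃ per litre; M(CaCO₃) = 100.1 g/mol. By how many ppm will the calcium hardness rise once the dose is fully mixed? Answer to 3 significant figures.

54.9 ppm

Volume: 171,000 US gal × 3.785 L/gal = 647,235 L.
Moles of Ca²⁺: 39,400 g ÷ 111 g/mol = 355 mol.
As CaCO₃: 355 mol × 100.1 g/mol = 35,530 g.
Rise: 35,530 g / 647,235 L × 1000 = 54.9 mg/L.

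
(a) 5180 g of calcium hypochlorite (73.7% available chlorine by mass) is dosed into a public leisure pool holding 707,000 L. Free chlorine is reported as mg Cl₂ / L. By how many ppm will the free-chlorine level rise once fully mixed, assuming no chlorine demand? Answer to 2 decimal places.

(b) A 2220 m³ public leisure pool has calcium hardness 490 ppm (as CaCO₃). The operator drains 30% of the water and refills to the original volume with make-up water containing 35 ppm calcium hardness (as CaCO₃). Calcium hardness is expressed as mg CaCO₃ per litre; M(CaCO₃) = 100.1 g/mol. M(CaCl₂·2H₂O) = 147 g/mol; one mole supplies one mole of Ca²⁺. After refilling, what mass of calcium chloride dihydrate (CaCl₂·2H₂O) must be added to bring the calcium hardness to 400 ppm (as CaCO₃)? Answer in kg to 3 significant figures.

(a) Available chlorine delivered: 5180 g × 0.737 = 3818 g as Cl₂.
(a) Concentration rise: 3818 g / 707,000 L = 5.4 mg/L = 5.40 ppm.

(b) Volume: 2220 m³ = 2,220,000 L.
(b) After draining 30% and refilling: 490 × 0.70 + 35 × 0.30 = 353.5 ppm.
(b) Deficit to target: 400 − 353.5 = 46.5 mg/L.
(b) As CaCO₃: 46.5 mg/L × 2,220,000 L = 103,200 g; ÷ 100.1 = 1031 mol Ca²⁺.
(b) Mass: 1031 × 147 = 151,600 g.

(a) 5.40 ppm; (b) 152 kg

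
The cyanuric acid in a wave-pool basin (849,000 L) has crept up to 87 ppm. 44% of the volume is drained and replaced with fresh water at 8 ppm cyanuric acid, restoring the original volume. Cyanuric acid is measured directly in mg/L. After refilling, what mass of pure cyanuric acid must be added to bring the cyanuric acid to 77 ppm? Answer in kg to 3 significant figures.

21.0 kg

After draining 44% and refilling: 87 × 0.56 + 8 × 0.44 = 52.24 ppm.
Deficit to target: 77 − 52.24 = 24.76 mg/L.
Mass: 24.76 mg/L × 849,000 L = 21,020 g cyanuric acid.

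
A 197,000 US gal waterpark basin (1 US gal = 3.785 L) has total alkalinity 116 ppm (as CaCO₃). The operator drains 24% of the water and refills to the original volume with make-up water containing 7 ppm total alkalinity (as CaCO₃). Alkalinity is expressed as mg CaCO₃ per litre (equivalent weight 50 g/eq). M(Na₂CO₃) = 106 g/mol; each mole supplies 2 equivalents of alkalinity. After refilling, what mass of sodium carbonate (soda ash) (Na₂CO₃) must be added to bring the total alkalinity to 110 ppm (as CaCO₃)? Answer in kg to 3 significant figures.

Volume: 197,000 US gal × 3.785 L/gal = 745,645 L.
After draining 24% and refilling: 116 × 0.76 + 7 × 0.24 = 89.84 ppm.
Deficit to target: 110 − 89.84 = 20.16 mg/L.
As CaCO₃: 20.16 mg/L × 745,645 L = 15,030 g; ÷ 50 g/eq ÷ 2 = 150.3 mol Na₂CO₃.
Mass: 150.3 × 106 = 15,930 g.

15.9 kg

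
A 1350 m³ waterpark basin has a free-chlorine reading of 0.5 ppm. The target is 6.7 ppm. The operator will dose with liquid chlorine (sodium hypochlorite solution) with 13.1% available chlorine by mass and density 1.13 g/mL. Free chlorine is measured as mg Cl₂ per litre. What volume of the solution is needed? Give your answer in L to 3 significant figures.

Volume: 1350 m³ = 1,350,000 L.
Chlorine deficit: 6.7 − 0.5 = 6.2 ppm = 6.2 mg/L as Cl₂.
Cl₂ equivalent needed: 6.2 mg/L × 1,350,000 L = 8,370,000 mg = 8370 g.
Product at 13.1% available chlorine: 8370 / 0.131 = 63,890 g.
Volume at density 1.13 g/mL: 63,890 g ÷ 1.13 g/mL = 56,540 mL.

56.5 L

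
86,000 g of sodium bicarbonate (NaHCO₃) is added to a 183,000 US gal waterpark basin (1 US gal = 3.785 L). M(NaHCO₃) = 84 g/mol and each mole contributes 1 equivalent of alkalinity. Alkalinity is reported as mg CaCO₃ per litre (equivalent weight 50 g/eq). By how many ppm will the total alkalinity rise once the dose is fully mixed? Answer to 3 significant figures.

73.9 ppm

Volume: 183,000 US gal × 3.785 L/gal = 692,655 L.
Moles of NaHCO₃: 86,000 g ÷ 84 g/mol = 1024 mol → 1024 eq of alkalinity.
As CaCO₃: 1024 eq × 50 g/eq = 51,190 g.
Rise: 51,190 g / 692,655 L × 1000 = 73.9 mg/L.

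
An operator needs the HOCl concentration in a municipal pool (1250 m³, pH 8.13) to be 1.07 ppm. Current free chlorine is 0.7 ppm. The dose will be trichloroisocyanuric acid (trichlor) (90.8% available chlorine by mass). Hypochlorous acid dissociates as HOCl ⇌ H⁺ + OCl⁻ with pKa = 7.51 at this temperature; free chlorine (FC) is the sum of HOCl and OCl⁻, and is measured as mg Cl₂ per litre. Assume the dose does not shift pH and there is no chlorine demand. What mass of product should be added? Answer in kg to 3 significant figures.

6.65 kg

Volume: 1250 m³ = 1,250,000 L.
[OCl⁻]/[HOCl] = 10^(pH − pKa) = 10^(8.13 − 7.51) = 4.169; fraction as HOCl = 1/(1 + 4.169) = 0.1935.
Free chlorine required for 1.07 ppm HOCl: 1.07 / 0.1935 = 5.531 ppm.
FC to add: 5.531 − 0.7 = 4.831 mg/L as Cl₂.
Cl₂ equivalent: 4.831 mg/L × 1,250,000 L = 6038 g.
Product at 90.8% available Cl: 6038 / 0.908 = 6650 g.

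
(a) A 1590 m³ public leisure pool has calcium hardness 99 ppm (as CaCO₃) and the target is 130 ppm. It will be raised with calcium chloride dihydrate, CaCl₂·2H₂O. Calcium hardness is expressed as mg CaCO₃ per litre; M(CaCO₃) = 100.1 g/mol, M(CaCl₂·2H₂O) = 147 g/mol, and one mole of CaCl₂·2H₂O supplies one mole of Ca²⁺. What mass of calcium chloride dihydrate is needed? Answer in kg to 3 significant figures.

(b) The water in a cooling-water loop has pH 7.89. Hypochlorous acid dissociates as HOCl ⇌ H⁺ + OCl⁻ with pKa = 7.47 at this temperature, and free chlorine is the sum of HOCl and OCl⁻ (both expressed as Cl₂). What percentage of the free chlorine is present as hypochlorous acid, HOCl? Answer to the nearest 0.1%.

(a) 72.4 kg; (b) 27.5%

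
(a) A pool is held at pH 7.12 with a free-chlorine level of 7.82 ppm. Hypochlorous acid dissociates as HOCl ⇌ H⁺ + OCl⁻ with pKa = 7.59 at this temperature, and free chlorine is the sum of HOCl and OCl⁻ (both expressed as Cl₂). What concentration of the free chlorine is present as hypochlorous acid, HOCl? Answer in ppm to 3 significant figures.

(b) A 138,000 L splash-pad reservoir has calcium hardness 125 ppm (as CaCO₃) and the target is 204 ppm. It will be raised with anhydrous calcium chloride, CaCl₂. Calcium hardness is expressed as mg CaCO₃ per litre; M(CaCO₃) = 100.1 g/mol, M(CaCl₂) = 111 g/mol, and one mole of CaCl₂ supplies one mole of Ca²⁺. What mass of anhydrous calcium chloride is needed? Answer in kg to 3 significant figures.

(a) 5.84 ppm; (b) 12.1 kg

(a) [OCl⁻]/[HOCl] = 10^(pH − pKa) = 10^(7.12 − 7.59) = 10^-0.47 = 0.3388.
(a) Fraction as HOCl = 1 / (1 + 0.3388) = 0.7469.
(a) HOCl = 0.7469 × 7.82 ppm = 5.841 ppm.

(b) Hardness to add: (204 − 125) = 79 mg/L as CaCO₃ × 138,000 L = 10,900 g as CaCO₃.
(b) Moles of Ca²⁺ (1 mol Ca²⁺ ≡ 1 mol CaCO₃): 10,900 / 100.1 g/mol = 108.9 mol.
(b) Mass of CaCl₂: 108.9 × 111 = 12,090 g.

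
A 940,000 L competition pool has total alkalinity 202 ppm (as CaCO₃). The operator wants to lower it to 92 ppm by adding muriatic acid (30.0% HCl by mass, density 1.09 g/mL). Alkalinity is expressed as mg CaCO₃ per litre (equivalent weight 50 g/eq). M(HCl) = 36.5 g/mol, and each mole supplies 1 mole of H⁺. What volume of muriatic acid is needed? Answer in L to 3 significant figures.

231 L

Alkalinity to neutralize: (202 − 92) = 110 mg/L as CaCO₃ × 940,000 L = 103,400 g as CaCO₃.
Equivalents of H⁺ required: 103,400 ÷ 50 g/eq = 2068 eq = 2068 mol HCl.
Mass of HCl: 2068 × 36.5 = 75,480 g.
Mass of 30.0% solution: 75,480 / 0.3 = 251,600 g.
Volume: 251,600 g ÷ 1.09 g/mL = 230,800 mL.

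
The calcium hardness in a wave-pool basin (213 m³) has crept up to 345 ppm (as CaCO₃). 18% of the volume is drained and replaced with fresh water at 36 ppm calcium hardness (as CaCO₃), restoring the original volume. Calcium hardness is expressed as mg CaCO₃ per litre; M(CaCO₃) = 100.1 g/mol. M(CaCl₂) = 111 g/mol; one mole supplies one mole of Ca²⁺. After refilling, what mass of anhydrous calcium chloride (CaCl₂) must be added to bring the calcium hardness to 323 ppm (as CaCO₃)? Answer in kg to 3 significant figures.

7.94 kg

Volume: 213 m³ = 213,000 L.
After draining 18% and refilling: 345 × 0.82 + 36 × 0.18 = 289.38 ppm.
Deficit to target: 323 − 289.38 = 33.62 mg/L.
As CaCO₃: 33.62 mg/L × 213,000 L = 7161 g; ÷ 100.1 = 71.54 mol Ca²⁺.
Mass: 71.54 × 111 = 7941 g.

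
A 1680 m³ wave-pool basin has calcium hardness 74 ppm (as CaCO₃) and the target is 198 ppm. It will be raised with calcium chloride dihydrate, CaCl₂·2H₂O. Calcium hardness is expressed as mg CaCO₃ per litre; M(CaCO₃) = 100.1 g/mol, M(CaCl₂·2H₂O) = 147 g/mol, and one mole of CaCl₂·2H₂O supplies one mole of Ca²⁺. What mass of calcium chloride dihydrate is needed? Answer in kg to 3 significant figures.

306 kg

Volume: 1680 m³ = 1,680,000 L.
Hardness to add: (198 − 74) = 124 mg/L as CaCO₃ × 1,680,000 L = 208,300 g as CaCO₃.
Moles of Ca²⁺ (1 mol Ca²⁺ ≡ 1 mol CaCO₃): 208,300 / 100.1 g/mol = 2081 mol.
Mass of CaCl₂·2H₂O: 2081 × 147 = 305,900 g.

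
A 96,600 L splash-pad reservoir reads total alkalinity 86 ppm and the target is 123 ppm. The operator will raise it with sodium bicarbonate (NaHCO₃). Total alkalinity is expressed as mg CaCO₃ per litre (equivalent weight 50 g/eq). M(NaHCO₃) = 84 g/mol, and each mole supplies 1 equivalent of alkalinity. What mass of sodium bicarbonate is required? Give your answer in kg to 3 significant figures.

6.00 kg

Alkalinity to add: (123 − 86) = 37 mg/L as CaCO₃ × 96,600 L = 3574 g as CaCO₃.
Equivalents: 3574 g ÷ 50 g/eq = 71.48 eq.
NaHCO₃ supplies 1 eq per mole → 71.48 mol.
Mass: 71.48 mol × 84 g/mol = 6005 g.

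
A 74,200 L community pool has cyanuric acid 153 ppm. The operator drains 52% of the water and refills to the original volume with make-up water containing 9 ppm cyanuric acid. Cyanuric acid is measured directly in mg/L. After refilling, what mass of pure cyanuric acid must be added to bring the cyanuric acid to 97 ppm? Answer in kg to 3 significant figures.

1.40 kg

After draining 52% and refilling: 153 × 0.48 + 9 × 0.52 = 78.12 ppm.
Deficit to target: 97 − 78.12 = 18.88 mg/L.
Mass: 18.88 mg/L × 74,200 L = 1401 g cyanuric acid.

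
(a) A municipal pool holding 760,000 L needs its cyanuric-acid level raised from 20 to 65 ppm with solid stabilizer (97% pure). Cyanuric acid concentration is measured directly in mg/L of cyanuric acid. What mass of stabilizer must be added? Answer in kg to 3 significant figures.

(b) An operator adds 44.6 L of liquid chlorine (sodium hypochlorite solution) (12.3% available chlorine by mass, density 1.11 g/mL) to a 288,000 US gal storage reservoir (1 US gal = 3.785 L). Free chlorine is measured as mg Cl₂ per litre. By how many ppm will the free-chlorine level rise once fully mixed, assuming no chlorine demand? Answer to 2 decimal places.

(a) CYA to add: (65 − 20) = 45 mg/L × 760,000 L = 34,200 g cyanuric acid.
(a) At 97% purity: 34,200 / 0.97 = 35,260 g product.

(b) Volume: 288,000 US gal × 3.785 L/gal = 1,090,080 L.
(b) Mass of solution: 44.6 L × 1000 mL/L × 1.11 g/mL = 49,510 g.
(b) Available chlorine delivered: 49,510 g × 0.123 = 6089 g as Cl₂.
(b) Concentration rise: 6089 g / 1,090,080 L = 5.586 mg/L = 5.59 ppm.

(a) 35.3 kg; (b) 5.59 ppm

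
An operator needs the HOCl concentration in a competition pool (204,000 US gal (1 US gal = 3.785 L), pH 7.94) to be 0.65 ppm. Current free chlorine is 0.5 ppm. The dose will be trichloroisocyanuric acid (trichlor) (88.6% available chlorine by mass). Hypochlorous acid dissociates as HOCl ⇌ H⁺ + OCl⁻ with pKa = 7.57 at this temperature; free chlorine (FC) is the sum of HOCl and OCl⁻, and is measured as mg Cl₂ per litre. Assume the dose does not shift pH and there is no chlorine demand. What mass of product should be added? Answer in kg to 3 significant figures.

1.46 kg

Volume: 204,000 US gal × 3.785 L/gal = 772,140 L.
[OCl⁻]/[HOCl] = 10^(pH − pKa) = 10^(7.94 − 7.57) = 2.344; fraction as HOCl = 1/(1 + 2.344) = 0.299.
Free chlorine required for 0.65 ppm HOCl: 0.65 / 0.299 = 2.174 ppm.
FC to add: 2.174 − 0.5 = 1.674 mg/L as Cl₂.
Cl₂ equivalent: 1.674 mg/L × 772,140 L = 1292 g.
Product at 88.6% available Cl: 1292 / 0.886 = 1459 g.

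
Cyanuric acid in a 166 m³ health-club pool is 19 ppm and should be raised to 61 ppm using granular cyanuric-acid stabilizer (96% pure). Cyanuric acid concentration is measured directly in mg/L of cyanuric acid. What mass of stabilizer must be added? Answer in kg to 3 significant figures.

Volume: 166 m³ = 166,000 L.
CYA to add: (61 − 19) = 42 mg/L × 166,000 L = 6972 g cyanuric acid.
At 96% purity: 6972 / 0.96 = 7262 g product.

7.26 kg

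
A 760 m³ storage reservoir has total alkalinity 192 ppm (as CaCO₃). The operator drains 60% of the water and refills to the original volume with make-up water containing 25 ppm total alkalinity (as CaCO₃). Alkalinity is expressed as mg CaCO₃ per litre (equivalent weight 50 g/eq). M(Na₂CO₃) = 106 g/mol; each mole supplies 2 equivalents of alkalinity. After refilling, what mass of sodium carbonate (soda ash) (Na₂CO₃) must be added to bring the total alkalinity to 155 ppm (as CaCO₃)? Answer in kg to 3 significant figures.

50.9 kg

Volume: 760 m³ = 760,000 L.
After draining 60% and refilling: 192 × 0.40 + 25 × 0.60 = 91.8 ppm.
Deficit to target: 155 − 91.8 = 63.2 mg/L.
As CaCO₃: 63.2 mg/L × 760,000 L = 48,030 g; ÷ 50 g/eq ÷ 2 = 480.3 mol Na₂CO₃.
Mass: 480.3 × 106 = 50,910 g.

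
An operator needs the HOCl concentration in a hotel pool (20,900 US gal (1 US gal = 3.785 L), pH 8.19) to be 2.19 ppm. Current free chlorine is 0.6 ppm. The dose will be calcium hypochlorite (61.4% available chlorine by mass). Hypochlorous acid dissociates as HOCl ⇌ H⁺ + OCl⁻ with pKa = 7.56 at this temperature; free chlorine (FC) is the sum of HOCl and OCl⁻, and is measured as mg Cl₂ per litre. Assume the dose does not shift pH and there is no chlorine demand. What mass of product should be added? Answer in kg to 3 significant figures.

Volume: 20,900 US gal × 3.785 L/gal = 79,106 L.
[OCl⁻]/[HOCl] = 10^(pH − pKa) = 10^(8.19 − 7.56) = 4.266; fraction as HOCl = 1/(1 + 4.266) = 0.1899.
Free chlorine required for 2.19 ppm HOCl: 2.19 / 0.1899 = 11.53 ppm.
FC to add: 11.53 − 0.6 = 10.93 mg/L as Cl₂.
Cl₂ equivalent: 10.93 mg/L × 79,106 L = 864.8 g.
Product at 61.4% available Cl: 864.8 / 0.614 = 1408 g.

1.41 kg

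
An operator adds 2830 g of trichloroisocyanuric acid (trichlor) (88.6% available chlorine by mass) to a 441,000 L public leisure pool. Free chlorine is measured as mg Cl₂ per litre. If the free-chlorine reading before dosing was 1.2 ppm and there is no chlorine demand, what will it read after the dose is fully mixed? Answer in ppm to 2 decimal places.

Available chlorine delivered: 2830 g × 0.886 = 2507 g as Cl₂.
Concentration rise: 2507 g / 441,000 L = 5.686 mg/L = 5.69 ppm.
Final FC: 1.2 + 5.69 = 6.89 ppm.

6.89 ppm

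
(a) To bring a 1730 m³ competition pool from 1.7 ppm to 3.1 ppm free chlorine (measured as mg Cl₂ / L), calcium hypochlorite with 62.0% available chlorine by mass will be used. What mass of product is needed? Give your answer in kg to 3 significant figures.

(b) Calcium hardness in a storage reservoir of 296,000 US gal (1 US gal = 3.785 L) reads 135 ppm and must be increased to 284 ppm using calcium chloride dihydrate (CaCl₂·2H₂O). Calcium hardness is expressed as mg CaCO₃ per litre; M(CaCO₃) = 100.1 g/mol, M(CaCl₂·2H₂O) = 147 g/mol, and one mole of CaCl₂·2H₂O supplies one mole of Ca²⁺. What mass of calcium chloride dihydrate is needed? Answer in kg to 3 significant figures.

(a) 3.91 kg; (b) 245 kg

(a) Volume: 1730 m³ = 1,730,000 L.
(a) Chlorine deficit: 3.1 − 1.7 = 1.4 ppm = 1.4 mg/L as Cl₂.
(a) Cl₂ equivalent needed: 1.4 mg/L × 1,730,000 L = 2,422,000 mg = 2422 g.
(a) Product at 62.0% available chlorine: 2422 / 0.62 = 3906 g.

(b) Volume: 296,000 US gal × 3.785 L/gal = 1,120,360 L.
(b) Hardness to add: (284 − 135) = 149 mg/L as CaCO₃ × 1,120,360 L = 166,900 g as CaCO₃.
(b) Moles of Ca²⁺ (1 mol Ca²⁺ ≡ 1 mol CaCO₃): 166,900 / 100.1 g/mol = 1668 mol.
(b) Mass of CaCl₂·2H₂O: 1668 × 147 = 245,100 g.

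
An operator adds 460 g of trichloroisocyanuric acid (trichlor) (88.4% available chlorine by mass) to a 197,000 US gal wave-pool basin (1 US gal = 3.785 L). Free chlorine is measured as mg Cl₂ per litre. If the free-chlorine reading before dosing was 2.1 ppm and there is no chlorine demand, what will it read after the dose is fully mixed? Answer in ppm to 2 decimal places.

2.65 ppm

Volume: 197,000 US gal × 3.785 L/gal = 745,645 L.
Available chlorine delivered: 460 g × 0.884 = 406.6 g as Cl₂.
Concentration rise: 406.6 g / 745,645 L = 0.5454 mg/L = 0.55 ppm.
Final FC: 2.1 + 0.55 = 2.65 ppm.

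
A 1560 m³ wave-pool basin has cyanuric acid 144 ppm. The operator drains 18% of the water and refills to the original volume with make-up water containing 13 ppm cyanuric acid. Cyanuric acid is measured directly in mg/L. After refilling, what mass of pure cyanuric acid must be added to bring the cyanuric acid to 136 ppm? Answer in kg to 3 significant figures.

24.3 kg

Volume: 1560 m³ = 1,560,000 L.
After draining 18% and refilling: 144 × 0.82 + 13 × 0.18 = 120.42 ppm.
Deficit to target: 136 − 120.42 = 15.58 mg/L.
Mass: 15.58 mg/L × 1,560,000 L = 24,300 g cyanuric acid.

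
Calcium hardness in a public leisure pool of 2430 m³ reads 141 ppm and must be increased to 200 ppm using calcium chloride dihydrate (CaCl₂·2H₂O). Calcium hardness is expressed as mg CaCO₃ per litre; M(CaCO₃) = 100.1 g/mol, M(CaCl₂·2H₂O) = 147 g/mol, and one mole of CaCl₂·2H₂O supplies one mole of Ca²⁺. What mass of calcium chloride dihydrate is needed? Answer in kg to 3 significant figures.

211 kg

Volume: 2430 m³ = 2,430,000 L.
Hardness to add: (200 − 141) = 59 mg/L as CaCO₃ × 2,430,000 L = 143,400 g as CaCO₃.
Moles of Ca²⁺ (1 mol Ca²⁺ ≡ 1 mol CaCO₃): 143,400 / 100.1 g/mol = 1432 mol.
Mass of CaCl₂·2H₂O: 1432 × 147 = 210,500 g.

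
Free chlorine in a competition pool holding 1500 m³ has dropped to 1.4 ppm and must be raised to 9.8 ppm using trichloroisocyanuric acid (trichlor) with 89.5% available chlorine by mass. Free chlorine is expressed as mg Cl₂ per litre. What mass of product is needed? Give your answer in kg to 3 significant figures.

14.1 kg

Volume: 1500 m³ = 1,500,000 L.
Chlorine deficit: 9.8 − 1.4 = 8.4 ppm = 8.4 mg/L as Cl₂.
Cl₂ equivalent needed: 8.4 mg/L × 1,500,000 L = 12,600,000 mg = 12,600 g.
Product at 89.5% available chlorine: 12,600 / 0.895 = 14,080 g.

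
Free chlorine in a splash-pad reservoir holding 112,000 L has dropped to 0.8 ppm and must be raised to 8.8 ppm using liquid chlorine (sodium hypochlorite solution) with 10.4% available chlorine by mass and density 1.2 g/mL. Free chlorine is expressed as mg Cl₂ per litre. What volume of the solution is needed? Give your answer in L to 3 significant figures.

7.18 L

Chlorine deficit: 8.8 − 0.8 = 8 ppm = 8 mg/L as Cl₂.
Cl₂ equivalent needed: 8 mg/L × 112,000 L = 896,000 mg = 896 g.
Product at 10.4% available chlorine: 896 / 0.104 = 8615 g.
Volume at density 1.2 g/mL: 8615 g ÷ 1.2 g/mL = 7179 mL.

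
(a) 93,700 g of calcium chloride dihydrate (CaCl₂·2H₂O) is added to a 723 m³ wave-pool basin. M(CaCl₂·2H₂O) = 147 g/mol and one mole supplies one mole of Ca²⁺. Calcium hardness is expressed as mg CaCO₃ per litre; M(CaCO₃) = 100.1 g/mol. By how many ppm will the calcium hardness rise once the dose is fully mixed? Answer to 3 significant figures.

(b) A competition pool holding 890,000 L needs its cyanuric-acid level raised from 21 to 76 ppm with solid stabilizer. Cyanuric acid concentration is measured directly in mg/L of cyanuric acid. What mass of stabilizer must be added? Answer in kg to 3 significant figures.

(a) 88.3 ppm; (b) 49.0 kg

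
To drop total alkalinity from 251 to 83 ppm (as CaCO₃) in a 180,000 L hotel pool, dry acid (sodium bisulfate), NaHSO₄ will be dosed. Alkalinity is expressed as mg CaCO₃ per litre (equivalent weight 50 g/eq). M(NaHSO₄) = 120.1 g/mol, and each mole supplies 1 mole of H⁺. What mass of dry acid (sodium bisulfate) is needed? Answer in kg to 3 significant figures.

Alkalinity to neutralize: (251 − 83) = 168 mg/L as CaCO₃ × 180,000 L = 30,240 g as CaCO₃.
Equivalents of H⁺ required: 30,240 ÷ 50 g/eq = 604.8 eq = 604.8 mol NaHSO₄.
Mass of NaHSO₄: 604.8 × 120.1 = 72,640 g.

72.6 kg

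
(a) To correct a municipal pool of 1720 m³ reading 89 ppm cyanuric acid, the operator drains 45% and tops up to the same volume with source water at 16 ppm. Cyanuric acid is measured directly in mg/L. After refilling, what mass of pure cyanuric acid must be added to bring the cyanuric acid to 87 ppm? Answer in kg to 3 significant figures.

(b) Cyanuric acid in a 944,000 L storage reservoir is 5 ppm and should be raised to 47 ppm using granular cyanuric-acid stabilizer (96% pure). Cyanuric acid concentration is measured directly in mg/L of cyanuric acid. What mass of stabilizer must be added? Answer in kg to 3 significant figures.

(a) 53.1 kg; (b) 41.3 kg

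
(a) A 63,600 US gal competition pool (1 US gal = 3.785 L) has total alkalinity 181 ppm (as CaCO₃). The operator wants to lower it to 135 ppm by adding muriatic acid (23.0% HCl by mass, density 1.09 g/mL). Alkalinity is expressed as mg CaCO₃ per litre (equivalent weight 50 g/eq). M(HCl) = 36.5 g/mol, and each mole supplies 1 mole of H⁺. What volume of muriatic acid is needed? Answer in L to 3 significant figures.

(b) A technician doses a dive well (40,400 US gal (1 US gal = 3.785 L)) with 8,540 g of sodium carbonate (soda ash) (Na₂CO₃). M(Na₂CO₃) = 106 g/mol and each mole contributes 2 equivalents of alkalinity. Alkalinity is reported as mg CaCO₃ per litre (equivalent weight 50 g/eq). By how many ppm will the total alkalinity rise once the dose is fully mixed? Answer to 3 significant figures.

(a) Volume: 63,600 US gal × 3.785 L/gal = 240,726 L.
(a) Alkalinity to neutralize: (181 − 135) = 46 mg/L as CaCO₃ × 240,726 L = 11,070 g as CaCO₃.
(a) Equivalents of H⁺ required: 11,070 ÷ 50 g/eq = 221.5 eq = 221.5 mol HCl.
(a) Mass of HCl: 221.5 × 36.5 = 8084 g.
(a) Mass of 23.0% solution: 8084 / 0.23 = 35,150 g.
(a) Volume: 35,150 g ÷ 1.09 g/mL = 32,240 mL.

(b) Volume: 40,400 US gal × 3.785 L/gal = 152,914 L.
(b) Moles of Na₂CO₃: 8,540 g ÷ 106 g/mol = 80.57 mol → 161.1 eq of alkalinity.
(b) As CaCO₃: 161.1 eq × 50 g/eq = 8057 g.
(b) Rise: 8057 g / 152,914 L × 1000 = 52.69 mg/L.

(a) 32.2 L; (b) 52.7 ppm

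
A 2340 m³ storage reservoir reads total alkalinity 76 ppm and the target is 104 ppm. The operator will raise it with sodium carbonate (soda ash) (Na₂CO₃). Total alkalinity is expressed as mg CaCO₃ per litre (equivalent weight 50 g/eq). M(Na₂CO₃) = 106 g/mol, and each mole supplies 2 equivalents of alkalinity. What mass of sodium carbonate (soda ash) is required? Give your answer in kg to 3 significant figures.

Volume: 2340 m³ = 2,340,000 L.
Alkalinity to add: (104 − 76) = 28 mg/L as CaCO₃ × 2,340,000 L = 65,520 g as CaCO₃.
Equivalents: 65,520 g ÷ 50 g/eq = 1310 eq.
Each mole of Na₂CO₃ supplies 2 eq, so 1310 / 2 = 655.2 mol.
Mass: 655.2 mol × 106 g/mol = 69,450 g.

69.5 kg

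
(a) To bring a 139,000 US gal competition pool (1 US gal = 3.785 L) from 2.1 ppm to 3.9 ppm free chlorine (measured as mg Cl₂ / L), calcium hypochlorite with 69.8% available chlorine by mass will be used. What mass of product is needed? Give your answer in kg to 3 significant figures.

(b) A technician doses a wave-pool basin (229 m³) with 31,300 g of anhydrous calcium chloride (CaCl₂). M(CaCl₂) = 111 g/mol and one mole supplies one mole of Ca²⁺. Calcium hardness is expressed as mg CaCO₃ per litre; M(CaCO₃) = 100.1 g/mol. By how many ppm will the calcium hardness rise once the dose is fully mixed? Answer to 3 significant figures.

(a) 1.36 kg; (b) 123 ppm

(a) Volume: 139,000 US gal × 3.785 L/gal = 526,115 L.
(a) Chlorine deficit: 3.9 − 2.1 = 1.8 ppm = 1.8 mg/L as Cl₂.
(a) Cl₂ equivalent needed: 1.8 mg/L × 526,115 L = 947,000 mg = 947 g.
(a) Product at 69.8% available chlorine: 947 / 0.698 = 1357 g.

(b) Volume: 229 m³ = 229,000 L.
(b) Moles of Ca²⁺: 31,300 g ÷ 111 g/mol = 282 mol.
(b) As CaCO₃: 282 mol × 100.1 g/mol = 28,230 g.
(b) Rise: 28,230 g / 229,000 L × 1000 = 123.3 mg/L.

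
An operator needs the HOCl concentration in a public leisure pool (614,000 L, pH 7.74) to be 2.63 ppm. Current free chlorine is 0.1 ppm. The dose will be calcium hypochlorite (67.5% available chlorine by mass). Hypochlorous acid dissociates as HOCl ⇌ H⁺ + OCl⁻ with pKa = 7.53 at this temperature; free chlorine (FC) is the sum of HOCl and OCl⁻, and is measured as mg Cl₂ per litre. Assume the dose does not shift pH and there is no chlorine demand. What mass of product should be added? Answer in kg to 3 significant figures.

6.18 kg

[OCl⁻]/[HOCl] = 10^(pH − pKa) = 10^(7.74 − 7.53) = 1.622; fraction as HOCl = 1/(1 + 1.622) = 0.3814.
Free chlorine required for 2.63 ppm HOCl: 2.63 / 0.3814 = 6.895 ppm.
FC to add: 6.895 − 0.1 = 6.795 mg/L as Cl₂.
Cl₂ equivalent: 6.795 mg/L × 614,000 L = 4172 g.
Product at 67.5% available Cl: 4172 / 0.675 = 6181 g.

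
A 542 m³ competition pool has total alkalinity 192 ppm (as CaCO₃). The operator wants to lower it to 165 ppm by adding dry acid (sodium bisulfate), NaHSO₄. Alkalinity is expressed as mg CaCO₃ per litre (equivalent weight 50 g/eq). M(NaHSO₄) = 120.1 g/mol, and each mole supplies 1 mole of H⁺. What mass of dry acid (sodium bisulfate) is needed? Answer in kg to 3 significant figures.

Volume: 542 m³ = 542,000 L.
Alkalinity to neutralize: (192 − 165) = 27 mg/L as CaCO₃ × 542,000 L = 14,630 g as CaCO₃.
Equivalents of H⁺ required: 14,630 ÷ 50 g/eq = 292.7 eq = 292.7 mol NaHSO₄.
Mass of NaHSO₄: 292.7 × 120.1 = 35,150 g.

35.2 kg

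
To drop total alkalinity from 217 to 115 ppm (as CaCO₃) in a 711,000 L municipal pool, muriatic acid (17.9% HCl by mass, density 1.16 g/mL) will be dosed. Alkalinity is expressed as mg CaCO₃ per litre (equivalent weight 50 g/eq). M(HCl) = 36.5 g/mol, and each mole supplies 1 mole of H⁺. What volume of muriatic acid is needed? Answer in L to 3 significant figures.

Alkalinity to neutralize: (217 − 115) = 102 mg/L as CaCO₃ × 711,000 L = 72,520 g as CaCO₃.
Equivalents of H⁺ required: 72,520 ÷ 50 g/eq = 1450 eq = 1450 mol HCl.
Mass of HCl: 1450 × 36.5 = 52,940 g.
Mass of 17.9% solution: 52,940 / 0.179 = 295,800 g.
Volume: 295,800 g ÷ 1.16 g/mL = 255,000 mL.

255 L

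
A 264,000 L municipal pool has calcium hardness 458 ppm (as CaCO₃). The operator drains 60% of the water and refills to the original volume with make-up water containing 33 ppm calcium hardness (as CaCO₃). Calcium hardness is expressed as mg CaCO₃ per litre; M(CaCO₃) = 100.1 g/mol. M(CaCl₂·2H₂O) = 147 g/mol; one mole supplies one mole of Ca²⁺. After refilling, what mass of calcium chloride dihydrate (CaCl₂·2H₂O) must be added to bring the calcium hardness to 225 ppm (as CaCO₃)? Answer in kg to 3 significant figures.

8.53 kg

After draining 60% and refilling: 458 × 0.40 + 33 × 0.60 = 203 ppm.
Deficit to target: 225 − 203 = 22 mg/L.
As CaCO₃: 22 mg/L × 264,000 L = 5808 g; ÷ 100.1 = 58.02 mol Ca²⁺.
Mass: 58.02 × 147 = 8529 g.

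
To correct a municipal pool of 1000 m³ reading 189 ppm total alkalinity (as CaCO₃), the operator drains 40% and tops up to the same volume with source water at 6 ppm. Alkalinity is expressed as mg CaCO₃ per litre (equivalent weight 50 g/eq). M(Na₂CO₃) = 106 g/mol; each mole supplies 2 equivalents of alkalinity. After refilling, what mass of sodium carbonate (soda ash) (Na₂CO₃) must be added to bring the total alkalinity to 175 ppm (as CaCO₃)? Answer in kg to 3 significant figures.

Volume: 1000 m³ = 1,000,000 L.
After draining 40% and refilling: 189 × 0.60 + 6 × 0.40 = 115.8 ppm.
Deficit to target: 175 − 115.8 = 59.2 mg/L.
As CaCO₃: 59.2 mg/L × 1,000,000 L = 59,200 g; ÷ 50 g/eq ÷ 2 = 592 mol Na₂CO₃.
Mass: 592 × 106 = 62,750 g.

62.8 kg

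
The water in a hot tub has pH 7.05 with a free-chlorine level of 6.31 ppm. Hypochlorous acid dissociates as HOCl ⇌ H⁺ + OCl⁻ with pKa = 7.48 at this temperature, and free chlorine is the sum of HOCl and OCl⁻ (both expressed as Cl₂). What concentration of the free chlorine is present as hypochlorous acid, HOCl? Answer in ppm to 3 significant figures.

4.60 ppm

[OCl⁻]/[HOCl] = 10^(pH − pKa) = 10^(7.05 − 7.48) = 10^-0.43 = 0.3715.
Fraction as HOCl = 1 / (1 + 0.3715) = 0.7291.
HOCl = 0.7291 × 6.31 ppm = 4.601 ppm.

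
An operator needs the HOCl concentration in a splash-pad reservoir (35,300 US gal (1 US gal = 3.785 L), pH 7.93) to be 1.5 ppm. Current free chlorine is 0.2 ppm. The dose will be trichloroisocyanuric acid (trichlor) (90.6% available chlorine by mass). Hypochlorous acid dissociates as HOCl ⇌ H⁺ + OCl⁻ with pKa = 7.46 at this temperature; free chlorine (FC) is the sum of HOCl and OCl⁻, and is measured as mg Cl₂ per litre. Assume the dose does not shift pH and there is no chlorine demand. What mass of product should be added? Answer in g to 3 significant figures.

845 g

Volume: 35,300 US gal × 3.785 L/gal = 133,610 L.
[OCl⁻]/[HOCl] = 10^(pH − pKa) = 10^(7.93 − 7.46) = 2.951; fraction as HOCl = 1/(1 + 2.951) = 0.2531.
Free chlorine required for 1.5 ppm HOCl: 1.5 / 0.2531 = 5.927 ppm.
FC to add: 5.927 − 0.2 = 5.727 mg/L as Cl₂.
Cl₂ equivalent: 5.727 mg/L × 133,610 L = 765.2 g.
Product at 90.6% available Cl: 765.2 / 0.906 = 844.6 g.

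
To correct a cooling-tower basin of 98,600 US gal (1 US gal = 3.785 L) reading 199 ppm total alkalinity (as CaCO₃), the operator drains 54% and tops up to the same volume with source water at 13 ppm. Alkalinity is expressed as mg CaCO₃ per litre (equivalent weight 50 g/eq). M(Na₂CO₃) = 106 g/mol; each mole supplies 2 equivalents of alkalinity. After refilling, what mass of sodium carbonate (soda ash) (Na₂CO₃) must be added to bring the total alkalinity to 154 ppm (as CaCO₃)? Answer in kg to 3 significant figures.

Volume: 98,600 US gal × 3.785 L/gal = 373,201 L.
After draining 54% and refilling: 199 × 0.46 + 13 × 0.54 = 98.56 ppm.
Deficit to target: 154 − 98.56 = 55.44 mg/L.
As CaCO₃: 55.44 mg/L × 373,201 L = 20,690 g; ÷ 50 g/eq ÷ 2 = 206.9 mol Na₂CO₃.
Mass: 206.9 × 106 = 21,930 g.

21.9 kg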